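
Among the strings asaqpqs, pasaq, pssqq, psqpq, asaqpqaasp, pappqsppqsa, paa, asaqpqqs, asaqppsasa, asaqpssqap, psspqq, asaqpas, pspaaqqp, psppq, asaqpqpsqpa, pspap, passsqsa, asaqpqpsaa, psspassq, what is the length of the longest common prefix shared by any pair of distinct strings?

Look for the deepest trie node that still has at least two words in its subtree.
e.g. "asaqpqpsaa" and "asaqpqpsqpa" share the prefix "asaqpqps" of length 8; no pair shares a longer one.
Longest shared-prefix length: 8

8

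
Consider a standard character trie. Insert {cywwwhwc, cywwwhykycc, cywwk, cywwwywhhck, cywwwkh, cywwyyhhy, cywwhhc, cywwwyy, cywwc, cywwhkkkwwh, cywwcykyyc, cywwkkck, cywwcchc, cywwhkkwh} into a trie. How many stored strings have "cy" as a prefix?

14

Traverse to the node for "cy", then collect every word in that subtree.
Matches: "cywwc", "cywwcchc", "cywwcykyyc", "cywwhhc", "cywwhkkkwwh", "cywwhkkwh", "cywwk", "cywwkkck", "cywwwhwc", "cywwwhykycc", "cywwwkh", "cywwwywhhck", "cywwwyy", "cywwyyhhy"
Count: 14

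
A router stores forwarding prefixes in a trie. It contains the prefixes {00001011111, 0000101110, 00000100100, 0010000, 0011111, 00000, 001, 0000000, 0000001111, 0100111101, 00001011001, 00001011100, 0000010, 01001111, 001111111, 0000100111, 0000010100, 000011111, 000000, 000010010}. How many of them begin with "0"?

20

Filter for entries beginning with "0":
Words under "0": 00000, 000000, 0000000, 0000001111, 0000010, 00000100100, 0000010100, 000010010, 0000100111, 00001011001, 0000101110, 00001011100, 00001011111, 000011111, 001, 0010000, 0011111, 001111111, 01001111, 0100111101
Count: 20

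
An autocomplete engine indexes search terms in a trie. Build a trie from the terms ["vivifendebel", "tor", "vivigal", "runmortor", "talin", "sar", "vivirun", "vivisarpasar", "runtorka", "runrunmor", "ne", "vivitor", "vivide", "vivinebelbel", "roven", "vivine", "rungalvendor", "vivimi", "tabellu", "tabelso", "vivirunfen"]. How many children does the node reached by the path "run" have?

Walk "run" from the root, arriving at one node.
Characters that immediately follow "run" among the stored strings: {g, m, r, t}.
That node has 4 child edges.

4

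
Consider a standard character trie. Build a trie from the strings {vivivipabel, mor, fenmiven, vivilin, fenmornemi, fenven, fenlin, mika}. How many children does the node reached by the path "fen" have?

Walk "fen" from the root, arriving at one node.
Characters that immediately follow "fen" among the stored strings: {l, m, v}.
That node has 3 child edges.

3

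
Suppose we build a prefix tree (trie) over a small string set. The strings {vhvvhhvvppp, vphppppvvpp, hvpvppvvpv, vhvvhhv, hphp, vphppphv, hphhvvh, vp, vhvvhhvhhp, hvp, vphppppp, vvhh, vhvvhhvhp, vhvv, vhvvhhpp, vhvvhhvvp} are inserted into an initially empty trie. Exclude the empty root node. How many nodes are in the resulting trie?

For each word, the new-node count is its length minus the longest prefix already in the trie:
  "vhvvhhvvppp" → 11 new (v, h, v, v, h, h, v, v, p, p, p)
  "vphppppvvpp" → prefix "v" already present; 10 new (p, h, p, p, p, p, v, v, p, p)
  "hvpvppvvpv" → 10 new (h, v, p, v, p, p, v, v, p, v)
  "vhvvhhv" → prefix "vhvvhhv" already present; 0 new (none)
  "hphp" → prefix "h" already present; 3 new (p, h, p)
  "vphppphv" → prefix "vphppp" already present; 2 new (h, v)
  "hphhvvh" → prefix "hph" already present; 4 new (h, v, v, h)
  "vp" → prefix "vp" already present; 0 new (none)
  "vhvvhhvhhp" → prefix "vhvvhhv" already present; 3 new (h, h, p)
  "hvp" → prefix "hvp" already present; 0 new (none)
  "vphppppp" → prefix "vphpppp" already present; 1 new (p)
  "vvhh" → prefix "v" already present; 3 new (v, h, h)
  "vhvvhhvhp" → prefix "vhvvhhvh" already present; 1 new (p)
  "vhvv" → prefix "vhvv" already present; 0 new (none)
  "vhvvhhpp" → prefix "vhvvhh" already present; 2 new (p, p)
  "vhvvhhvvp" → prefix "vhvvhhvvp" already present; 0 new (none)
Total nodes = 11 + 10 + 10 + 0 + 3 + 2 + 4 + 0 + 3 + 0 + 1 + 3 + 1 + 0 + 2 + 0 = 50

50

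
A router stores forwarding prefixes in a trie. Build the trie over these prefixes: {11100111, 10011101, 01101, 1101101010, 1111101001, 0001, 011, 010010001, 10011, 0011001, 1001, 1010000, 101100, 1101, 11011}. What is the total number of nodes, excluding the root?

Insert word by word; a character creates a node only if that edge doesn't already exist:
  "11100111" → 8 new (1, 1, 1, 0, 0, 1, 1, 1)
  "10011101" → prefix "1" already present; 7 new (0, 0, 1, 1, 1, 0, 1)
  "01101" → 5 new (0, 1, 1, 0, 1)
  "1101101010" → prefix "11" already present; 8 new (0, 1, 1, 0, 1, 0, 1, 0)
  "1111101001" → prefix "111" already present; 7 new (1, 1, 0, 1, 0, 0, 1)
  "0001" → prefix "0" already present; 3 new (0, 0, 1)
  "011" → prefix "011" already present; 0 new (none)
  "010010001" → prefix "01" already present; 7 new (0, 0, 1, 0, 0, 0, 1)
  "10011" → prefix "10011" already present; 0 new (none)
  "0011001" → prefix "00" already present; 5 new (1, 1, 0, 0, 1)
  "1001" → prefix "1001" already present; 0 new (none)
  "1010000" → prefix "10" already present; 5 new (1, 0, 0, 0, 0)
  "101100" → prefix "101" already present; 3 new (1, 0, 0)
  "1101" → prefix "1101" already present; 0 new (none)
  "11011" → prefix "11011" already present; 0 new (none)
Total nodes = 8 + 7 + 5 + 8 + 7 + 3 + 0 + 7 + 0 + 5 + 0 + 5 + 3 + 0 + 0 = 58

58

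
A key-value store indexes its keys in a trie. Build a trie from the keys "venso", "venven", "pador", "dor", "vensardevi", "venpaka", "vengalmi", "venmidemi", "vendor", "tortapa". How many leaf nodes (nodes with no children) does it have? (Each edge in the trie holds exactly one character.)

Leaves are exactly the stored words that no other stored word extends.
Those words: "dor", "pador", "tortapa", "vendor", "vengalmi", "venmidemi", "venpaka", "vensardevi", "venso", "venven"
Leaf count: 10

10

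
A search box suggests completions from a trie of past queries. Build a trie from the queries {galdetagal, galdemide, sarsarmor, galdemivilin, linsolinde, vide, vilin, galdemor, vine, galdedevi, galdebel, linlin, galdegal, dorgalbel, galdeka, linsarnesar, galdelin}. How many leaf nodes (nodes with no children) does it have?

A leaf is a node with no children — equivalently, the end of a word that is not a proper prefix of any other stored word.
Those words: "dorgalbel", "galdebel", "galdedevi", "galdegal", "galdeka", "galdelin", "galdemide", "galdemivilin", "galdemor", "galdetagal", "linlin", "linsarnesar", "linsolinde", "sarsarmor", "vide", "vilin", "vine"
Leaf count: 17

17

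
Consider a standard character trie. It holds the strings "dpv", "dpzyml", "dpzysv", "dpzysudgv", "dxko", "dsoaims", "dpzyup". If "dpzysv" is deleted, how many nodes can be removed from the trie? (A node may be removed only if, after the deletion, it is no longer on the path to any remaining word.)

1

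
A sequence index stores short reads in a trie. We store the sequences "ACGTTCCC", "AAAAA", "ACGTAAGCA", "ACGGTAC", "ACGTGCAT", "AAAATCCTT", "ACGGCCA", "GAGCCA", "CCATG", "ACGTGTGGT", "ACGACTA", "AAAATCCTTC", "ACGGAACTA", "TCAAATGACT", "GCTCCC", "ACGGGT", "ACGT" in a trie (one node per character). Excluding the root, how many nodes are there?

Trace insertions, counting only characters that open a new branch:
  "ACGTTCCC" → 8 new (A, C, G, T, T, C, C, C)
  "AAAAA" → prefix "A" already present; 4 new (A, A, A, A)
  "ACGTAAGCA" → prefix "ACGT" already present; 5 new (A, A, G, C, A)
  "ACGGTAC" → prefix "ACG" already present; 4 new (G, T, A, C)
  "ACGTGCAT" → prefix "ACGT" already present; 4 new (G, C, A, T)
  "AAAATCCTT" → prefix "AAAA" already present; 5 new (T, C, C, T, T)
  "ACGGCCA" → prefix "ACGG" already present; 3 new (C, C, A)
  "GAGCCA" → 6 new (G, A, G, C, C, A)
  "CCATG" → 5 new (C, C, A, T, G)
  "ACGTGTGGT" → prefix "ACGTG" already present; 4 new (T, G, G, T)
  "ACGACTA" → prefix "ACG" already present; 4 new (A, C, T, A)
  "AAAATCCTTC" → prefix "AAAATCCTT" already present; 1 new (C)
  "ACGGAACTA" → prefix "ACGG" already present; 5 new (A, A, C, T, A)
  "TCAAATGACT" → 10 new (T, C, A, A, A, T, G, A, C, T)
  "GCTCCC" → prefix "G" already present; 5 new (C, T, C, C, C)
  "ACGGGT" → prefix "ACGG" already present; 2 new (G, T)
  "ACGT" → prefix "ACGT" already present; 0 new (none)
Total nodes = 8 + 4 + 5 + 4 + 4 + 5 + 3 + 6 + 5 + 4 + 4 + 1 + 5 + 10 + 5 + 2 + 0 = 75

75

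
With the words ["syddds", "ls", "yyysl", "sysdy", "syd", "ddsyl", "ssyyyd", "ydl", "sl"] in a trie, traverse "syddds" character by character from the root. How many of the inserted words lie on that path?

Check each prefix of "syddds" against the stored set — each match is an end-marker on the path.
Prefixes of the query that are stored words: "syd", "syddds"
Count: 2

2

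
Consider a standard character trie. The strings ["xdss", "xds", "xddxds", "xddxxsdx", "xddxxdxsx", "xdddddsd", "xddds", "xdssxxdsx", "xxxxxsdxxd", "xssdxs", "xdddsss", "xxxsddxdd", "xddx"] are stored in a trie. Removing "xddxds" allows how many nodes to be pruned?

2

After clearing the end-marker at "xddxds", prune upward until reaching a node still needed by another word.
The suffix "ds" (2 nodes) is used only by "xddxds"; the node for "xddx" still has the child "x", so pruning stops there.
Nodes removed: 2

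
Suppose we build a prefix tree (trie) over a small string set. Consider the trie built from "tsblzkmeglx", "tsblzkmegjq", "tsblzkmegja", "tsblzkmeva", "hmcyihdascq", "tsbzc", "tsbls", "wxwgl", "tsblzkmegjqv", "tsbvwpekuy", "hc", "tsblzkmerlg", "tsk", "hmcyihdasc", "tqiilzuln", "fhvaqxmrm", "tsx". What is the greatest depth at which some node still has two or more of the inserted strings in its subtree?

The deepest shared node is where two words last agree before diverging.
e.g. "tsblzkmegjq" and "tsblzkmegjqv" share the prefix "tsblzkmegjq" of length 11; no pair shares a longer one.
Longest shared-prefix length: 11

11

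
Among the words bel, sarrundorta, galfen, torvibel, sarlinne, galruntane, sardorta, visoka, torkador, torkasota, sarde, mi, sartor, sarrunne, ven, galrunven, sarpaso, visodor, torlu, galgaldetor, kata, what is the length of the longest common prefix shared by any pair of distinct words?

Look for the deepest trie node that still has at least two words in its subtree.
"galruntane" and "galrunven" agree on "galrun" (6 characters) before diverging; nothing deeper is shared.
Longest shared-prefix length: 6

6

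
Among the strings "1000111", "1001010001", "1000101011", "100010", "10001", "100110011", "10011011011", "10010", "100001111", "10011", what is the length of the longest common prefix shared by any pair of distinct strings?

6

The deepest shared node is where two words last agree before diverging.
"100010" and "1000101011" agree on "100010" (6 characters) before diverging; nothing deeper is shared.
Longest shared-prefix length: 6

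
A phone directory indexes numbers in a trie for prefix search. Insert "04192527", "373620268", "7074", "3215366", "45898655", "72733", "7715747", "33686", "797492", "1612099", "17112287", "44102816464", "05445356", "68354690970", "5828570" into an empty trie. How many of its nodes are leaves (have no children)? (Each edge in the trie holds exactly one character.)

15

Leaves are exactly the stored words that no other stored word extends.
Those words: "04192527", "05445356", "1612099", "17112287", "3215366", "33686", "373620268", "44102816464", "45898655", "5828570", "68354690970", "7074", "72733", "7715747", "797492"
Leaf count: 15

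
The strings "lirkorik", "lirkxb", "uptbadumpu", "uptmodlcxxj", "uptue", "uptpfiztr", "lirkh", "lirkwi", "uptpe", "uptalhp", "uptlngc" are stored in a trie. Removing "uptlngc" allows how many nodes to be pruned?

4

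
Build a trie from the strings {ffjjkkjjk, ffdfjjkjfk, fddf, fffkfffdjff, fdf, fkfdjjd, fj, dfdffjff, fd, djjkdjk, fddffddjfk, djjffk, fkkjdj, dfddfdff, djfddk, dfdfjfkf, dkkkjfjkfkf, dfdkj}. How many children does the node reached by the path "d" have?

The children of the "d" node are the distinct next characters among strings starting with "d".
Characters that immediately follow "d" among the stored strings: {f, j, k}.
That node has 3 child edges.

3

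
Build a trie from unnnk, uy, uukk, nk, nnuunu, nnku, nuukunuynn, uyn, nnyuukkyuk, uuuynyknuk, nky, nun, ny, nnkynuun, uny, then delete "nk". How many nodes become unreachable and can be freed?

Walk "nk" from the leaf back toward the root, removing each node that no remaining word uses.
Every node on "nk" is still needed (e.g. by "nky"), so nothing is freed.
Nodes removed: 0

0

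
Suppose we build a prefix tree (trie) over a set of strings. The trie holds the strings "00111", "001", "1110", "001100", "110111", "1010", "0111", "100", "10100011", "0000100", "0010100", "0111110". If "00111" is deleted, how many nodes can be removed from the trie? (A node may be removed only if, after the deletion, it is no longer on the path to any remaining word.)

After clearing the end-marker at "00111", prune upward until reaching a node still needed by another word.
The suffix "1" (1 node) is used only by "00111"; the node for "0011" still has the child "0", so pruning stops there.
Nodes removed: 1

1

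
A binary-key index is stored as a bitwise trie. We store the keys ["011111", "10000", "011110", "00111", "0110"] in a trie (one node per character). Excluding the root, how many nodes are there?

17

Insert word by word; a character creates a node only if that edge doesn't already exist:
  "011111" → 6 new (0, 1, 1, 1, 1, 1)
  "10000" → 5 new (1, 0, 0, 0, 0)
  "011110" → prefix "01111" already present; 1 new (0)
  "00111" → prefix "0" already present; 4 new (0, 1, 1, 1)
  "0110" → prefix "011" already present; 1 new (0)
Total nodes = 6 + 5 + 1 + 4 + 1 = 17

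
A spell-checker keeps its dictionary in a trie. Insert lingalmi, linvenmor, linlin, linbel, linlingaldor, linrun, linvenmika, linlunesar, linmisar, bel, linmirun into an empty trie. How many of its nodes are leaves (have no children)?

Leaves are exactly the stored words that no other stored word extends.
Those words: "bel", "linbel", "lingalmi", "linlingaldor", "linlunesar", "linmirun", "linmisar", "linrun", "linvenmika", "linvenmor"
Leaf count: 10

10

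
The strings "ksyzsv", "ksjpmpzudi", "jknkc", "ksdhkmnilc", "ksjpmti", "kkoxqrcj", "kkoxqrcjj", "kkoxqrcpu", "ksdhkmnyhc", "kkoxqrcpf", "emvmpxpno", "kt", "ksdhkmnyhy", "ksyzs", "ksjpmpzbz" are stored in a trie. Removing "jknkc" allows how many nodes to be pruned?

Walk "jknkc" from the leaf back toward the root, removing each node that no remaining word uses.
No other word shares any prefix with "jknkc", so all 5 of its nodes go.
Nodes removed: 5

5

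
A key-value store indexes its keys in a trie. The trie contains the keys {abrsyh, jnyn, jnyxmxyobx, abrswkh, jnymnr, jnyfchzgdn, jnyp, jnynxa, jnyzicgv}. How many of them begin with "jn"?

Traverse to the node for "jn", then collect every word in that subtree.
Words under "jn": jnyfchzgdn, jnymnr, jnyn, jnynxa, jnyp, jnyxmxyobx, jnyzicgv
Count: 7

7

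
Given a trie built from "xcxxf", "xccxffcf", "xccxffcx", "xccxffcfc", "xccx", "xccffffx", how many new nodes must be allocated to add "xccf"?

"xccf" is already a full path in the trie; only an end-marker is added.
No new nodes are needed: 0.

0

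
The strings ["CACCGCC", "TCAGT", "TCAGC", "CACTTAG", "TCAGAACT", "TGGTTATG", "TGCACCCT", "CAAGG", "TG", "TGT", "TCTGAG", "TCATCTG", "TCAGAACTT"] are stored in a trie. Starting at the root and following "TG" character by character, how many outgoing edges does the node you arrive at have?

The children of the "TG" node are the distinct next characters among strings starting with "TG".
Characters that immediately follow "TG" among the stored strings: {C, G, T}.
That node has 3 child edges.

3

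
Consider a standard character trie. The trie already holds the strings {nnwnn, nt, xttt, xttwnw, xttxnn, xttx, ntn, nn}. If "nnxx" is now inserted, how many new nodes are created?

2

Walking "nnxx" from the root, the first 2 characters ("nn") follow existing edges; "x" is the first miss.
New nodes needed: |"nnxx"| − 2 = 4 − 2 = 2.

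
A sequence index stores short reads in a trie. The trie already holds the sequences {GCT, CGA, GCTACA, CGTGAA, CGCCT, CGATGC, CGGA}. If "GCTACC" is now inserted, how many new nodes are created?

Walking "GCTACC" from the root, the first 5 characters ("GCTAC") follow existing edges; "C" is the first miss.
So 6 − 5 = 1 new nodes.

1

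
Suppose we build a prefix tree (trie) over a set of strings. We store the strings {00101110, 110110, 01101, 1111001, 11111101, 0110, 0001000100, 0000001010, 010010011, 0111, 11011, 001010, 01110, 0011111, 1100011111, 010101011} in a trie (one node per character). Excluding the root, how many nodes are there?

69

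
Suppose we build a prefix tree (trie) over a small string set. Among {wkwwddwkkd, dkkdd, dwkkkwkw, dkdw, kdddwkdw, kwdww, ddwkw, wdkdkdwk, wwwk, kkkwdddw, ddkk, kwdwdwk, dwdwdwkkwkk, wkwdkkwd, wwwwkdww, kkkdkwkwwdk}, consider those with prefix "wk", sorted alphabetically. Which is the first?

wkwdkkwd

DFS of the "wk" subtree visits, in order: "wkwdkkwd", "wkwwddwkkd"
The 1st is wkwdkkwd.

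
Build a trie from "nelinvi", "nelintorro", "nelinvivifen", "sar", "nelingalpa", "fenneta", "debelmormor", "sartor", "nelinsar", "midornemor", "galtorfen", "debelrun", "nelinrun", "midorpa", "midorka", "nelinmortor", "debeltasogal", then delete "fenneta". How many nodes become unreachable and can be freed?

7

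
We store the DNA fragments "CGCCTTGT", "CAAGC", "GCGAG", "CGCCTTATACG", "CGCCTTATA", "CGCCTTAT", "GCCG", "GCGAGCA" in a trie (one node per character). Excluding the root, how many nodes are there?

Count nodes per top-level branch (shared prefixes stored once):
  'C'-branch (CAAGC, CGCCTTAT, CGCCTTATA, CGCCTTATACG, CGCCTTGT): 17 nodes
  'G'-branch (GCCG, GCGAG, GCGAGCA): 9 nodes
Sum: 26

26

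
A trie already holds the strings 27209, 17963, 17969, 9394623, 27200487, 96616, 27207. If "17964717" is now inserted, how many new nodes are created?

"1796" is already a path in the trie; the remaining "4717" must be added.
Each of the 4 remaining characters creates one node.

4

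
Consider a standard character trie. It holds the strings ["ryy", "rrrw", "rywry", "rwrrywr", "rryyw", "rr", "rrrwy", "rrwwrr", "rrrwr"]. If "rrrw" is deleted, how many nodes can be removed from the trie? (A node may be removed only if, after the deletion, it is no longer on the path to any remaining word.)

A node on "rrrw"'s path can go only if nothing else ends at it or branches off below it.
Every node on "rrrw" is still needed (e.g. by "rrrwy"), so nothing is freed.
Nodes removed: 0

0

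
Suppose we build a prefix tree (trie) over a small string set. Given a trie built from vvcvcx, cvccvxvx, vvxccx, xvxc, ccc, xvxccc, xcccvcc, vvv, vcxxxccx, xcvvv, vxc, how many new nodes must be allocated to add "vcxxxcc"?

"vcxxxcc" is already a full path in the trie; only an end-marker is added.
No new nodes are needed: 0.

0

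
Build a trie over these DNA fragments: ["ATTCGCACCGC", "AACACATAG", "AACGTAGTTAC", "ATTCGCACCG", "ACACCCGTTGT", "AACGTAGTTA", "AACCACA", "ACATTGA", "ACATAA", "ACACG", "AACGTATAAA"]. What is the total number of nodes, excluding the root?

Insert word by word; a character creates a node only if that edge doesn't already exist:
  "ATTCGCACCGC" → 11 new (A, T, T, C, G, C, A, C, C, G, C)
  "AACACATAG" → prefix "A" already present; 8 new (A, C, A, C, A, T, A, G)
  "AACGTAGTTAC" → prefix "AAC" already present; 8 new (G, T, A, G, T, T, A, C)
  "ATTCGCACCG" → prefix "ATTCGCACCG" already present; 0 new (none)
  "ACACCCGTTGT" → prefix "A" already present; 10 new (C, A, C, C, C, G, T, T, G, T)
  "AACGTAGTTA" → prefix "AACGTAGTTA" already present; 0 new (none)
  "AACCACA" → prefix "AAC" already present; 4 new (C, A, C, A)
  "ACATTGA" → prefix "ACA" already present; 4 new (T, T, G, A)
  "ACATAA" → prefix "ACAT" already present; 2 new (A, A)
  "ACACG" → prefix "ACAC" already present; 1 new (G)
  "AACGTATAAA" → prefix "AACGTA" already present; 4 new (T, A, A, A)
Total nodes = 11 + 8 + 8 + 0 + 10 + 0 + 4 + 4 + 2 + 1 + 4 = 52

52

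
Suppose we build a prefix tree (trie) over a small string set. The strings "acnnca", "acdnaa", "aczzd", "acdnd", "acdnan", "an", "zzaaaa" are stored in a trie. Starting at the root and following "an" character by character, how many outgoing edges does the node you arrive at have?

0

Walk "an" from the root, arriving at one node.
No stored string extends past "an".
That node has 0 child edges.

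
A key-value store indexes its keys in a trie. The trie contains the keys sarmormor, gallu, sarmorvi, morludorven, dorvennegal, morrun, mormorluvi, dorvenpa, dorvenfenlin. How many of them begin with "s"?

2

Walk to "s"; the words in its subtree are exactly those with that prefix.
Words under "s": sarmormor, sarmorvi
Count: 2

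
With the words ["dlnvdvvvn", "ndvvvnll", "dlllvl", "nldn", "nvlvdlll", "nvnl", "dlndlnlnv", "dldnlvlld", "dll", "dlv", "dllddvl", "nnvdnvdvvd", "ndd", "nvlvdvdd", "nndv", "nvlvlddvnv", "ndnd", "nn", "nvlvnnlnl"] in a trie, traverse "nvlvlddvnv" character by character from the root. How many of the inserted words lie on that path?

Walk "nvlvlddvnv" from the root; an end-of-word marker is hit whenever a stored word is a prefix of "nvlvlddvnv".
Prefixes of the query that are stored words: "nvlvlddvnv"
Count: 1

1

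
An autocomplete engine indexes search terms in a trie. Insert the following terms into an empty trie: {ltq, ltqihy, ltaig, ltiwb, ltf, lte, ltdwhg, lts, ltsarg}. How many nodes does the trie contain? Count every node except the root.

Trie structure (* marks end of a word):
(root)
└─ l
   └─ t
      ├─ a
      │  └─ i
      │     └─ g *
      ├─ d
      │  └─ w
      │     └─ h
      │        └─ g *
      ├─ e *
      ├─ f *
      ├─ i
      │  └─ w
      │     └─ b *
      ├─ q *
      │  └─ i
      │     └─ h
      │        └─ y *
      └─ s *
         └─ a
            └─ r
               └─ g *
Counting every labelled node above: 22.

22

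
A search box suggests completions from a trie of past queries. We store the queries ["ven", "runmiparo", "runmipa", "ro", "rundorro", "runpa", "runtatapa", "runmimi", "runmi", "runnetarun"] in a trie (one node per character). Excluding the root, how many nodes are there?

35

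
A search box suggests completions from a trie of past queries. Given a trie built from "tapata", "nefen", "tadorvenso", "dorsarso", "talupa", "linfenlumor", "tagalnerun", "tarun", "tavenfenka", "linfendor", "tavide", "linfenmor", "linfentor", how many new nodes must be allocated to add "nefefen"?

The longest prefix of "nefefen" already in the trie is "nefe" (length 4).
So 7 − 4 = 3 new nodes.

3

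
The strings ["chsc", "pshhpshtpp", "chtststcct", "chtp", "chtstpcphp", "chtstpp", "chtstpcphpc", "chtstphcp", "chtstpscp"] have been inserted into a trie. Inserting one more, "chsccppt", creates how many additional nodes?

Walking "chsccppt" from the root, the first 4 characters ("chsc") follow existing edges; "c" is the first miss.
Each of the 4 remaining characters creates one node.

4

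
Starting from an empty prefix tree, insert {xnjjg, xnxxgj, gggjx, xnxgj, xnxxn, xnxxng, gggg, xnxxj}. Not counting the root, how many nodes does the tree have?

20

For each word, the new-node count is its length minus the longest prefix already in the trie:
  "xnjjg" → 5 new (x, n, j, j, g)
  "xnxxgj" → prefix "xn" already present; 4 new (x, x, g, j)
  "gggjx" → 5 new (g, g, g, j, x)
  "xnxgj" → prefix "xnx" already present; 2 new (g, j)
  "xnxxn" → prefix "xnxx" already present; 1 new (n)
  "xnxxng" → prefix "xnxxn" already present; 1 new (g)
  "gggg" → prefix "ggg" already present; 1 new (g)
  "xnxxj" → prefix "xnxx" already present; 1 new (j)
Total nodes = 5 + 4 + 5 + 2 + 1 + 1 + 1 + 1 = 20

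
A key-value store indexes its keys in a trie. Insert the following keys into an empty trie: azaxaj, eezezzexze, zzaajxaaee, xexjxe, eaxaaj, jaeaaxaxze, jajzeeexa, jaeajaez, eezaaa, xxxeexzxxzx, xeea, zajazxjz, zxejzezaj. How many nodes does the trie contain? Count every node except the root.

For each word, the new-node count is its length minus the longest prefix already in the trie:
  "azaxaj" → 6 new (a, z, a, x, a, j)
  "eezezzexze" → 10 new (e, e, z, e, z, z, e, x, z, e)
  "zzaajxaaee" → 10 new (z, z, a, a, j, x, a, a, e, e)
  "xexjxe" → 6 new (x, e, x, j, x, e)
  "eaxaaj" → prefix "e" already present; 5 new (a, x, a, a, j)
  "jaeaaxaxze" → 10 new (j, a, e, a, a, x, a, x, z, e)
  "jajzeeexa" → prefix "ja" already present; 7 new (j, z, e, e, e, x, a)
  "jaeajaez" → prefix "jaea" already present; 4 new (j, a, e, z)
  "eezaaa" → prefix "eez" already present; 3 new (a, a, a)
  "xxxeexzxxzx" → prefix "x" already present; 10 new (x, x, e, e, x, z, x, x, z, x)
  "xeea" → prefix "xe" already present; 2 new (e, a)
  "zajazxjz" → prefix "z" already present; 7 new (a, j, a, z, x, j, z)
  "zxejzezaj" → prefix "z" already present; 8 new (x, e, j, z, e, z, a, j)
Total nodes = 6 + 10 + 10 + 6 + 5 + 10 + 7 + 4 + 3 + 10 + 2 + 7 + 8 = 88

88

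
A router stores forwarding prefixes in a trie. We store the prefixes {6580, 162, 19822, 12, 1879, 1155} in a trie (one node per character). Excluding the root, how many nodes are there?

18

Trie structure (* marks end of a word):
(root)
├─ 1
│  ├─ 1
│  │  └─ 5
│  │     └─ 5 *
│  ├─ 2 *
│  ├─ 6
│  │  └─ 2 *
│  ├─ 8
│  │  └─ 7
│  │     └─ 9 *
│  └─ 9
│     └─ 8
│        └─ 2
│           └─ 2 *
└─ 6
   └─ 5
      └─ 8
         └─ 0 *
Counting every labelled node above: 18.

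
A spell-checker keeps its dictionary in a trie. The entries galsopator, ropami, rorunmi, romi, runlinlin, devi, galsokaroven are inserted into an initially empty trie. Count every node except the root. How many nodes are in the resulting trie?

42

Trace insertions, counting only characters that open a new branch:
  "galsopator" → 10 new (g, a, l, s, o, p, a, t, o, r)
  "ropami" → 6 new (r, o, p, a, m, i)
  "rorunmi" → prefix "ro" already present; 5 new (r, u, n, m, i)
  "romi" → prefix "ro" already present; 2 new (m, i)
  "runlinlin" → prefix "r" already present; 8 new (u, n, l, i, n, l, i, n)
  "devi" → 4 new (d, e, v, i)
  "galsokaroven" → prefix "galso" already present; 7 new (k, a, r, o, v, e, n)
Total nodes = 10 + 6 + 5 + 2 + 8 + 4 + 7 = 42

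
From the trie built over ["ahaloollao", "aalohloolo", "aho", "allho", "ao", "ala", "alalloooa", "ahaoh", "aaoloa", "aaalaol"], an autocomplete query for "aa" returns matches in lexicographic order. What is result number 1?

aaalaol

DFS of the "aa" subtree visits, in order: "aaalaol", "aalohloolo", "aaoloa"
The 1st is aaalaol.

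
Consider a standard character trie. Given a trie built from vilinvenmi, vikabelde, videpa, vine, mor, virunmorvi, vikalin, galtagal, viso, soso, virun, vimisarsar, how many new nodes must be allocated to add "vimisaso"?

"vimisa" is already a path in the trie; the remaining "so" must be added.
So 8 − 6 = 2 new nodes.

2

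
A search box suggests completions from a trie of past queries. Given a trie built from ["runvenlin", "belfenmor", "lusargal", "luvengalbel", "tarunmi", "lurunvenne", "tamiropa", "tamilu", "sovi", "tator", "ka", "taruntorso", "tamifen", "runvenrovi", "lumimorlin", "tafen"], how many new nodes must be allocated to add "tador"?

The longest prefix of "tador" already in the trie is "ta" (length 2).
New nodes needed: |"tador"| − 2 = 5 − 2 = 3.

3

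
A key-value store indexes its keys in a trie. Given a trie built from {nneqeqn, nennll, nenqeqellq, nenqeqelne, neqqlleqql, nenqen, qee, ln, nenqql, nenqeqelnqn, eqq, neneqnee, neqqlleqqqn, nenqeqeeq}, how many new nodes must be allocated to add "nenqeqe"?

0

"nenqeqe" is already a full path in the trie; only an end-marker is added.
No new nodes are needed: 0.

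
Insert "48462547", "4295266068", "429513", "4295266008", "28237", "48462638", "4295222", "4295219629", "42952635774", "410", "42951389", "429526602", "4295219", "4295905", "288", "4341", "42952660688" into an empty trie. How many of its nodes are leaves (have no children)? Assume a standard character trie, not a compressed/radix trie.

Leaves are exactly the stored words that no other stored word extends.
Those words: "28237", "288", "410", "42951389", "4295219629", "4295222", "42952635774", "4295266008", "429526602", "42952660688", "4295905", "4341", "48462547", "48462638"
Leaf count: 14

14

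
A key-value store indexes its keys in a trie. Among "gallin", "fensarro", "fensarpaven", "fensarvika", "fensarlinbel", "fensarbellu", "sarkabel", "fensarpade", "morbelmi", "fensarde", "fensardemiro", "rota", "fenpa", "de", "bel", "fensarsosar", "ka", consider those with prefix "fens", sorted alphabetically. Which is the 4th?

Words with prefix "fens", in lexicographic order: "fensarbellu", "fensarde", "fensardemiro", "fensarlinbel", "fensarpade", "fensarpaven", "fensarro", "fensarsosar", "fensarvika"
Position 4: fensarlinbel

fensarlinbel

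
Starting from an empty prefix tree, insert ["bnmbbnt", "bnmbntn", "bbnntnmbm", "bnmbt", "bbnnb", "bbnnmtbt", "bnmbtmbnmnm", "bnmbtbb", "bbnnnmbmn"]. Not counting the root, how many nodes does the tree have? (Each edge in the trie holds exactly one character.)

Count nodes per top-level branch (shared prefixes stored once):
  'b'-branch (bbnnb, bbnnmtbt, bbnnnmbmn, bbnntnmbm, bnmbbnt, bnmbntn, bnmbt, bnmbtbb, bnmbtmbnmnm): 37 nodes
Sum: 37

37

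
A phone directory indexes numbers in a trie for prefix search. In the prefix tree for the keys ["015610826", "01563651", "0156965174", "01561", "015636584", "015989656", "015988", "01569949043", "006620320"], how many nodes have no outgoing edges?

Leaves are exactly the stored words that no other stored word extends.
Those words: "006620320", "015610826", "01563651", "015636584", "0156965174", "01569949043", "015988", "015989656"
Leaf count: 8

8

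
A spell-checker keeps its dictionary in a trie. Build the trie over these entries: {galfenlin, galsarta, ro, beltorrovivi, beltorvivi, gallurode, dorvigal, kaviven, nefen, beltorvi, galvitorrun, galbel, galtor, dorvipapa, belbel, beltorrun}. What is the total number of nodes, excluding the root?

Count nodes per top-level branch (shared prefixes stored once):
  'b'-branch (belbel, beltorrovivi, beltorrun, beltorvi, beltorvivi): 21 nodes
  'd'-branch (dorvigal, dorvipapa): 12 nodes
  'g'-branch (galbel, galfenlin, gallurode, galsarta, galtor, galvitorrun): 34 nodes
  'k'-branch (kaviven): 7 nodes
  'n'-branch (nefen): 5 nodes
  'r'-branch (ro): 2 nodes
Sum: 81

81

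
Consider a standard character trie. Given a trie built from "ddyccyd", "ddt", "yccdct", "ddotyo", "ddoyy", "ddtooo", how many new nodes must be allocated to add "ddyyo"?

Walking "ddyyo" from the root, the first 3 characters ("ddy") follow existing edges; "y" is the first miss.
New nodes needed: |"ddyyo"| − 3 = 5 − 3 = 2.

2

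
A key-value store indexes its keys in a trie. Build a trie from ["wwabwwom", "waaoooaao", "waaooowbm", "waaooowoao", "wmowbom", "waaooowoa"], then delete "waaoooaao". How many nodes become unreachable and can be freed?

3

After clearing the end-marker at "waaoooaao", prune upward until reaching a node still needed by another word.
The suffix "aao" (3 nodes) is used only by "waaoooaao"; the node for "waaooo" still has the child "w", so pruning stops there.
Nodes removed: 3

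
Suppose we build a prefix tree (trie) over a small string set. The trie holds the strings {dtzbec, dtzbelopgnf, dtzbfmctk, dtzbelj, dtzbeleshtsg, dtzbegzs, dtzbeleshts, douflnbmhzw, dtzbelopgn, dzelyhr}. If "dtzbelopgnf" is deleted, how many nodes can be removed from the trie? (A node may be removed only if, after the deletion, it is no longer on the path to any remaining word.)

Walk "dtzbelopgnf" from the leaf back toward the root, removing each node that no remaining word uses.
The suffix "f" (1 node) is used only by "dtzbelopgnf"; "dtzbelopgn" is itself a stored word, so pruning stops there.
Nodes removed: 1

1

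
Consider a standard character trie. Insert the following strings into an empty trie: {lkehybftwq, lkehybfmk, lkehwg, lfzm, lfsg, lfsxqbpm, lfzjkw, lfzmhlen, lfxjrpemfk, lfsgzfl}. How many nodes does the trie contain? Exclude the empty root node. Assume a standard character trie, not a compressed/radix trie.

42

Count nodes per top-level branch (shared prefixes stored once):
  'l'-branch (lfsg, lfsgzfl, lfsxqbpm, lfxjrpemfk, lfzjkw, lfzm, lfzmhlen, lkehwg, lkehybfmk, lkehybftwq): 42 nodes
Sum: 42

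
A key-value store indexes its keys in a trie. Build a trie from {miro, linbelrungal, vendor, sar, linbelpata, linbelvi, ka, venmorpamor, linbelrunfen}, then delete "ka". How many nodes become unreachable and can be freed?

2

A node on "ka"'s path can go only if nothing else ends at it or branches off below it.
No other word shares any prefix with "ka", so all 2 of its nodes go.
Nodes removed: 2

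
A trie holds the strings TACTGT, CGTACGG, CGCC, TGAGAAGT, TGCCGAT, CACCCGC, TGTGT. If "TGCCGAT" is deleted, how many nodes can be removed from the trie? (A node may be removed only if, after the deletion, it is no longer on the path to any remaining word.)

5

A node on "TGCCGAT"'s path can go only if nothing else ends at it or branches off below it.
The suffix "CCGAT" (5 nodes) is used only by "TGCCGAT"; the node for "TG" still has the child "A", so pruning stops there.
Nodes removed: 5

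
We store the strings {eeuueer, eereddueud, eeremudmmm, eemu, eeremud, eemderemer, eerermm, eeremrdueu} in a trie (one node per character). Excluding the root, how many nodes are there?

For each word, the new-node count is its length minus the longest prefix already in the trie:
  "eeuueer" → 7 new (e, e, u, u, e, e, r)
  "eereddueud" → prefix "ee" already present; 8 new (r, e, d, d, u, e, u, d)
  "eeremudmmm" → prefix "eere" already present; 6 new (m, u, d, m, m, m)
  "eemu" → prefix "ee" already present; 2 new (m, u)
  "eeremud" → prefix "eeremud" already present; 0 new (none)
  "eemderemer" → prefix "eem" already present; 7 new (d, e, r, e, m, e, r)
  "eerermm" → prefix "eere" already present; 3 new (r, m, m)
  "eeremrdueu" → prefix "eerem" already present; 5 new (r, d, u, e, u)
Total nodes = 7 + 8 + 6 + 2 + 0 + 7 + 3 + 5 = 38

38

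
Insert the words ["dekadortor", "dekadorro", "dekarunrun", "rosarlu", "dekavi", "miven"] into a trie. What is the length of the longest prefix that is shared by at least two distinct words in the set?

7

The deepest shared node is where two words last agree before diverging.
e.g. "dekadorro" and "dekadortor" share the prefix "dekador" of length 7; no pair shares a longer one.
Longest shared-prefix length: 7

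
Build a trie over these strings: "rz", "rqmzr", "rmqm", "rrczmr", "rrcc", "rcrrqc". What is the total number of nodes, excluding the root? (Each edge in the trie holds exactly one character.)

For each word, the new-node count is its length minus the longest prefix already in the trie:
  "rz" → 2 new (r, z)
  "rqmzr" → prefix "r" already present; 4 new (q, m, z, r)
  "rmqm" → prefix "r" already present; 3 new (m, q, m)
  "rrczmr" → prefix "r" already present; 5 new (r, c, z, m, r)
  "rrcc" → prefix "rrc" already present; 1 new (c)
  "rcrrqc" → prefix "r" already present; 5 new (c, r, r, q, c)
Total nodes = 2 + 4 + 3 + 5 + 1 + 5 = 20

20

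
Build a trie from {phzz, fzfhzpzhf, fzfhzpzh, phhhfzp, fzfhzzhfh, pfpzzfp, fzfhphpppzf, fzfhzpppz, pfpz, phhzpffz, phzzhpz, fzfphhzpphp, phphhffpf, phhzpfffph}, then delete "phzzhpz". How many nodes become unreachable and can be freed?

3

A node on "phzzhpz"'s path can go only if nothing else ends at it or branches off below it.
The suffix "hpz" (3 nodes) is used only by "phzzhpz"; "phzz" is itself a stored word, so pruning stops there.
Nodes removed: 3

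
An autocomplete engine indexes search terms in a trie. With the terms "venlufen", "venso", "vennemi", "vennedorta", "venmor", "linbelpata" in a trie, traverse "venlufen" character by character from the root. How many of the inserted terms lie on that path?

1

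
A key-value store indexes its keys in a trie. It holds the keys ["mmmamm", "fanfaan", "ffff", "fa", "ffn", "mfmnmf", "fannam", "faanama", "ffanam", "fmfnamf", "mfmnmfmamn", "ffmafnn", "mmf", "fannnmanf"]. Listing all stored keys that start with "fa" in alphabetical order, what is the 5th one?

Filter for "fa…" and sort: "fa", "faanama", "fanfaan", "fannam", "fannnmanf"
The 5th is fannnmanf.

fannnmanf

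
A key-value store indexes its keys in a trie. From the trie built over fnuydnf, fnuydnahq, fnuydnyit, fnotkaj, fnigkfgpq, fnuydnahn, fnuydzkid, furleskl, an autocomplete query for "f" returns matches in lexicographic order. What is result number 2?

Words with prefix "f", in lexicographic order: "fnigkfgpq", "fnotkaj", "fnuydnahn", "fnuydnahq", "fnuydnf", "fnuydnyit", "fnuydzkid", "furleskl"
The 2nd is fnotkaj.

fnotkaj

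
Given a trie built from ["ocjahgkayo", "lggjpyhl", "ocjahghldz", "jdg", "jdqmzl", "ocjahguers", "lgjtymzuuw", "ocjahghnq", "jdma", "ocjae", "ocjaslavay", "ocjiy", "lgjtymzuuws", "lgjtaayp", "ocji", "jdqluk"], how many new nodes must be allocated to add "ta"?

"ta" shares no prefix with any stored word, so all 2 characters open new nodes.
2 − 0 = 2 new nodes.

2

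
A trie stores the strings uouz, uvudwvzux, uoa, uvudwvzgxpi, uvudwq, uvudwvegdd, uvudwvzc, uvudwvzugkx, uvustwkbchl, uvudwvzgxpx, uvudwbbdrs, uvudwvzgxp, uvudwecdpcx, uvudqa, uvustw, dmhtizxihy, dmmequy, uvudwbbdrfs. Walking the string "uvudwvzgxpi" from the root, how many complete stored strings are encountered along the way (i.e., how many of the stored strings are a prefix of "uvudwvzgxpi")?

2

Traverse "uvudwvzgxpi" character by character; count nodes along the way that are marked as word ends.
Prefixes of the query that are stored words: "uvudwvzgxp", "uvudwvzgxpi"
Count: 2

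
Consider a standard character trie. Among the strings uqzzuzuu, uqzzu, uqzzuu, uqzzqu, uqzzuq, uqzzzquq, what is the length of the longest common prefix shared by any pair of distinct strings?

Equivalently: take the maximum, over all pairs, of their longest common prefix length.
"uqzzu" and "uqzzuq" agree on "uqzzu" (5 characters) before diverging; nothing deeper is shared.
Longest shared-prefix length: 5

5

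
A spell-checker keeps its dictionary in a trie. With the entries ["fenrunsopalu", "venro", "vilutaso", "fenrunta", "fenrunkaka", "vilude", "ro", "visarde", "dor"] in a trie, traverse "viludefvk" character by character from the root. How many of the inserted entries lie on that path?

Walk "viludefvk" from the root; an end-of-word marker is hit whenever a stored word is a prefix of "viludefvk".
Prefixes of the query that are stored words: "vilude"
Count: 1

1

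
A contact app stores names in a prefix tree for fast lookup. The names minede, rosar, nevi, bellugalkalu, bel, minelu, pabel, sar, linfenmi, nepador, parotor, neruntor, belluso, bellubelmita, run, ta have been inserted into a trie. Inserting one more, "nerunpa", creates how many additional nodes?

Walking "nerunpa" from the root, the first 5 characters ("nerun") follow existing edges; "p" is the first miss.
New nodes needed: |"nerunpa"| − 5 = 7 − 5 = 2.

2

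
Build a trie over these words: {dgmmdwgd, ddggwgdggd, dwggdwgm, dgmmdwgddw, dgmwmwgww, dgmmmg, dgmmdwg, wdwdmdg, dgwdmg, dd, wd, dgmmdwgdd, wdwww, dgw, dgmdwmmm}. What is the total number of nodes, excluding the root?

52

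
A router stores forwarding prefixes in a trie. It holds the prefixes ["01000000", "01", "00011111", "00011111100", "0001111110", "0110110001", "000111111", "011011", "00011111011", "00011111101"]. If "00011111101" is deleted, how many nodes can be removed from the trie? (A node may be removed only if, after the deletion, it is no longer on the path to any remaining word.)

1

A node on "00011111101"'s path can go only if nothing else ends at it or branches off below it.
The suffix "1" (1 node) is used only by "00011111101"; the node for "0001111110" still has the child "0", so pruning stops there.
Nodes removed: 1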